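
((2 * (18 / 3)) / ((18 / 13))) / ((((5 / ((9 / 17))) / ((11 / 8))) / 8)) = 858 / 85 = 10.09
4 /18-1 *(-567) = 5105 /9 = 567.22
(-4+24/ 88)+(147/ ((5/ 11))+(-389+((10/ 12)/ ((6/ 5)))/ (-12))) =-1648591/ 23760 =-69.39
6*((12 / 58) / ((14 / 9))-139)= -169140 / 203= -833.20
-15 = -15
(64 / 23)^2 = 4096 / 529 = 7.74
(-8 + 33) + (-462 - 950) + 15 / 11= -15242 / 11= -1385.64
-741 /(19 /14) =-546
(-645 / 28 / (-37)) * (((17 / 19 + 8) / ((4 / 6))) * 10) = 1635075 / 19684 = 83.07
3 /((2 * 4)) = 3 /8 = 0.38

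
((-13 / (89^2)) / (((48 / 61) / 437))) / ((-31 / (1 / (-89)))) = -346541 / 1048993872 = -0.00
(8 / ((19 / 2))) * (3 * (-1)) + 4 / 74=-1738 / 703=-2.47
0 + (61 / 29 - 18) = -461 / 29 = -15.90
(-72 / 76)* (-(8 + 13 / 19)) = 2970 / 361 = 8.23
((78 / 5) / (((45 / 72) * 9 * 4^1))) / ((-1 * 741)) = -4 / 4275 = -0.00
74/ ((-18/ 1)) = -37/ 9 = -4.11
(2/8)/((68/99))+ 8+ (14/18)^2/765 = 8293159/991440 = 8.36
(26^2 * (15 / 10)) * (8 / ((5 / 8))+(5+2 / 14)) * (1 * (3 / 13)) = 146952 / 35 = 4198.63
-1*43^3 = -79507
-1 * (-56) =56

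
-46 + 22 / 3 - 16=-164 / 3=-54.67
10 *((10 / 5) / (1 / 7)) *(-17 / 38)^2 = 10115 / 361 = 28.02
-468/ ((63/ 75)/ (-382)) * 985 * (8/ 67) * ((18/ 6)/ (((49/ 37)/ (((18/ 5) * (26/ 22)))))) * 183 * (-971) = -10836607383807753600/ 252791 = -42867852826278.44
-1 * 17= -17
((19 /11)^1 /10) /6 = 19 /660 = 0.03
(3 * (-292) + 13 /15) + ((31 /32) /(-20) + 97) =-1494109 /1920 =-778.18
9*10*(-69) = -6210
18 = 18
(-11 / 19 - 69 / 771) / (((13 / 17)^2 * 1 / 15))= -14149440 / 825227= -17.15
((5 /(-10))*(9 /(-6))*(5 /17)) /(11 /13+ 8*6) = 39 /8636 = 0.00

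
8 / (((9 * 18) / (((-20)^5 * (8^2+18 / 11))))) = -9241600000 / 891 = -10372166.11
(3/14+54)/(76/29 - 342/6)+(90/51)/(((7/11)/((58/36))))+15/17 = 4901579/1125978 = 4.35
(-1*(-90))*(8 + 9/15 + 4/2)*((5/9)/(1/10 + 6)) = 5300/61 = 86.89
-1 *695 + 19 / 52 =-36121 / 52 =-694.63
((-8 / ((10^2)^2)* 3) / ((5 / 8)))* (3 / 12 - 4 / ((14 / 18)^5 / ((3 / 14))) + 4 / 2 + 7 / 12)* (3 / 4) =0.00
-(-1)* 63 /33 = 21 /11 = 1.91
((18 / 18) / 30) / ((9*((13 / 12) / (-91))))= -14 / 45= -0.31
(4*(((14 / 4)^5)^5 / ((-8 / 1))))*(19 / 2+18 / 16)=-113990832671437016568595 / 536870912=-212324471532249.85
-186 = -186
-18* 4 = -72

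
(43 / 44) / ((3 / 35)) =1505 / 132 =11.40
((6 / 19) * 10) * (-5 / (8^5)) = -75 / 155648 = -0.00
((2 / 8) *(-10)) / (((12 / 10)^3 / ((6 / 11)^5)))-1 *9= -1460709 / 161051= -9.07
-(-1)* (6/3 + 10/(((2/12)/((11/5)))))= 134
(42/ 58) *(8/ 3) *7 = 392/ 29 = 13.52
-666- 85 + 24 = -727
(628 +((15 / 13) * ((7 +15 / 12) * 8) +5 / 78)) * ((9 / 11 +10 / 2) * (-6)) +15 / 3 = -3514741 / 143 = -24578.61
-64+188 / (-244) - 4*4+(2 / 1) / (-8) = -19769 / 244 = -81.02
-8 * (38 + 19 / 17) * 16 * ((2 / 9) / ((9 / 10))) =-1702400 / 1377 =-1236.31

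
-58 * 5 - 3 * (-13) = -251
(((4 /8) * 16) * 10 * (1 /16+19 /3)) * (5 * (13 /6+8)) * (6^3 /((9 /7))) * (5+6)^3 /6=8723972950 /9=969330327.78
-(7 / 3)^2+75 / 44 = -1481 / 396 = -3.74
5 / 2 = 2.50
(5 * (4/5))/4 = 1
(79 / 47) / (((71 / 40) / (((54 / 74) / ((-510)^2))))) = 474 / 178412705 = 0.00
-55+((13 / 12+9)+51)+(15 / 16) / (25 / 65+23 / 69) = 9931 / 1344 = 7.39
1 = 1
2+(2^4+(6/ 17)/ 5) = 1536/ 85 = 18.07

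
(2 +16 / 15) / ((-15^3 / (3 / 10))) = -23 / 84375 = -0.00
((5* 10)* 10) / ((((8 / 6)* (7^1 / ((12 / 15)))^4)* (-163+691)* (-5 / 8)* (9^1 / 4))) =-512 / 5942475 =-0.00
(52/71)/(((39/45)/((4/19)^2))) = 960/25631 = 0.04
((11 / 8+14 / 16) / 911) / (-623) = -9 / 2270212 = -0.00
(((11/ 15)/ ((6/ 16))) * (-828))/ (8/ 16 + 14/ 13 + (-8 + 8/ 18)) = 1894464/ 6995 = 270.83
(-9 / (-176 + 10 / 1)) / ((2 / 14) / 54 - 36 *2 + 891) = 1701 / 25695389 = 0.00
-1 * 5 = -5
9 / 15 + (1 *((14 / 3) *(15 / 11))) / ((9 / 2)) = 2.01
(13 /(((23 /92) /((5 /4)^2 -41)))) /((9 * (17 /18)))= -8203 /34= -241.26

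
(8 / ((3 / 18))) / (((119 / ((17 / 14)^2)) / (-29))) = -5916 / 343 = -17.25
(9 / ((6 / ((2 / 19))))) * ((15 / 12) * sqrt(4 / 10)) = 3 * sqrt(10) / 76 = 0.12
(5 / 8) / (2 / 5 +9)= 25 / 376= 0.07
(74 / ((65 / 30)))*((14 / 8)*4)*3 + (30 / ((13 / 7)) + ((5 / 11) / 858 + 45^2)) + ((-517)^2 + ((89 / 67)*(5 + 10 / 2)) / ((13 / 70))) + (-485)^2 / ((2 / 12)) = 1063270140707 / 632346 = 1681468.91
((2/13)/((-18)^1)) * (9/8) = -0.01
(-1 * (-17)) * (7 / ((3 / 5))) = 595 / 3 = 198.33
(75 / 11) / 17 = 75 / 187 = 0.40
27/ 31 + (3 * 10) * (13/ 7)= 12279/ 217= 56.59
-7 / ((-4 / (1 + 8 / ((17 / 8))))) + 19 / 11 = 7529 / 748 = 10.07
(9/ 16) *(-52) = -117/ 4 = -29.25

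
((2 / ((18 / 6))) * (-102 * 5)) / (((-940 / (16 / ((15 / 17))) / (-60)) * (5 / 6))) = -110976 / 235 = -472.24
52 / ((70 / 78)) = 2028 / 35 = 57.94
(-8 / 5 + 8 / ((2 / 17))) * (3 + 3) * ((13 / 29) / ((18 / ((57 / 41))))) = 13.79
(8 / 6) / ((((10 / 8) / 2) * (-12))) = -8 / 45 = -0.18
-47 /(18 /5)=-235 /18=-13.06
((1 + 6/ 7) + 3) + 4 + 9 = 125/ 7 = 17.86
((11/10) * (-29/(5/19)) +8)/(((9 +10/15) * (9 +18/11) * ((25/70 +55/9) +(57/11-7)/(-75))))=-14384601/84811805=-0.17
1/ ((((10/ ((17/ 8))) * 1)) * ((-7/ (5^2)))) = -85/ 112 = -0.76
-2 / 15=-0.13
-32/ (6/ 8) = -128/ 3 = -42.67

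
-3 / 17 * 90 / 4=-135 / 34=-3.97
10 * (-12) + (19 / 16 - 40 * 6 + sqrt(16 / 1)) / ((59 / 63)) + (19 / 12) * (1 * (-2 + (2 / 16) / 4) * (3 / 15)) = -14022381 / 37760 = -371.36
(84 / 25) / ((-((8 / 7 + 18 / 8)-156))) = 2352 / 106825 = 0.02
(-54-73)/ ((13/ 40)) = -5080/ 13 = -390.77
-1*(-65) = 65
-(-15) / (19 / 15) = 225 / 19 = 11.84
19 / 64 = 0.30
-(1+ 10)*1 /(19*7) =-11 /133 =-0.08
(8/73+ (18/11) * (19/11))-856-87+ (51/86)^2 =-61390340027/65328868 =-939.71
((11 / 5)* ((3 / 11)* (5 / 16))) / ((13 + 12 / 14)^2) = 147 / 150544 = 0.00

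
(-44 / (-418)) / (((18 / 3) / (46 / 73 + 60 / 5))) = 922 / 4161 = 0.22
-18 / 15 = -6 / 5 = -1.20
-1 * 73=-73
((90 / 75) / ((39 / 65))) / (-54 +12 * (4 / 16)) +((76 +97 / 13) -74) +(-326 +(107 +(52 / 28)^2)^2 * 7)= 19347107659 / 227409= 85076.26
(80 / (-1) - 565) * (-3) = 1935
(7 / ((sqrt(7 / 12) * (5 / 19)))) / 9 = 38 * sqrt(21) / 45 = 3.87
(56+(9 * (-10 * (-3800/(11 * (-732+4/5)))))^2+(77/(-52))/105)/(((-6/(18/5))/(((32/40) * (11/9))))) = -36741016214701/33598582875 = -1093.53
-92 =-92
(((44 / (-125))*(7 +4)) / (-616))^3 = 1331 / 5359375000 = 0.00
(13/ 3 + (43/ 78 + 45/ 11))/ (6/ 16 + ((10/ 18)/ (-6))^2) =7485372/ 319891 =23.40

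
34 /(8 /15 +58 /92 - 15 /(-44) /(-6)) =1032240 /33607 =30.72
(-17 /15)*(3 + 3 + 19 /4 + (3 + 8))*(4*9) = -4437 /5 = -887.40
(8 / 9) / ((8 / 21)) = 7 / 3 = 2.33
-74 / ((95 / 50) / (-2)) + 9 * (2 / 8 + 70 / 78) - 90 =-1757 / 988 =-1.78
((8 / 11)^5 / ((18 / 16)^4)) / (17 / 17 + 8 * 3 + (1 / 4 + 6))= 536870912 / 132081951375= 0.00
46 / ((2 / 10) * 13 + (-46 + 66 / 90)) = -69 / 64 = -1.08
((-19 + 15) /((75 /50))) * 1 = -8 /3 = -2.67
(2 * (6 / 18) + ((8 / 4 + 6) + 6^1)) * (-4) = -176 / 3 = -58.67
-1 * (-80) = 80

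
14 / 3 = 4.67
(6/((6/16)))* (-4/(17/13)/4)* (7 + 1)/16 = -104/17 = -6.12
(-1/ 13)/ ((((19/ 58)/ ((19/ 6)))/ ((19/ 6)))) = -551/ 234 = -2.35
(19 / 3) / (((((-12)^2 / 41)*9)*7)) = 0.03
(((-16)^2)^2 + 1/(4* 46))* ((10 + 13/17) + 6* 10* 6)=76005513375/3128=24298437.78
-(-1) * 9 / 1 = 9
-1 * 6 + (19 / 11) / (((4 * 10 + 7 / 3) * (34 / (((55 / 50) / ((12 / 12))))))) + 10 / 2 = -43123 / 43180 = -1.00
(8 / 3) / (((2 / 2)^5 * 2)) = 4 / 3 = 1.33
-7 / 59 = -0.12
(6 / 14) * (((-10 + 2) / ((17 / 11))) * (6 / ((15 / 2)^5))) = -5632 / 10040625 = -0.00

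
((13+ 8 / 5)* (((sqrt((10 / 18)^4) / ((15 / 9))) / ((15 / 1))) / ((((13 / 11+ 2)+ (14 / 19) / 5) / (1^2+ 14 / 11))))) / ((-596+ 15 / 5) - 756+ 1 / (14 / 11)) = -2774 / 30394035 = -0.00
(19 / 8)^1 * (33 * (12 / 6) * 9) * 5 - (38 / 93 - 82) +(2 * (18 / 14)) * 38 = 18834877 / 2604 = 7233.06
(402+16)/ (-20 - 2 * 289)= -0.70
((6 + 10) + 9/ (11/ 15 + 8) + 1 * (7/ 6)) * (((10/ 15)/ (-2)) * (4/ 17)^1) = -28606/ 20043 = -1.43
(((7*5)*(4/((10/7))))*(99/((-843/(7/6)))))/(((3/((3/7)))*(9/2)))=-1078/2529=-0.43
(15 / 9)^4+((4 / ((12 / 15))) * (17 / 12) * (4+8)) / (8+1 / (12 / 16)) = 38155 / 2268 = 16.82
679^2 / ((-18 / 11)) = -5071451 / 18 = -281747.28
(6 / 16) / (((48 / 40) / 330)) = 825 / 8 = 103.12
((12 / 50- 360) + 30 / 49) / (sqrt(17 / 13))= -439956 *sqrt(221) / 20825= -314.07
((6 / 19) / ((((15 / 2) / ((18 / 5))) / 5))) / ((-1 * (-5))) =72 / 475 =0.15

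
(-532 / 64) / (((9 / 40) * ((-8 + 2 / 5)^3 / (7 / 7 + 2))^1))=4375 / 17328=0.25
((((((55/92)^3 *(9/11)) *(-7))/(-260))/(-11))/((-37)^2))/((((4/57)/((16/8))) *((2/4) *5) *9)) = -21945/55433241344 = -0.00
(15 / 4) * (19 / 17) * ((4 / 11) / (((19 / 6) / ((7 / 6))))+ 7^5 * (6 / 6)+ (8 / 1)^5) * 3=466254135 / 748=623334.41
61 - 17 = 44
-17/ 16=-1.06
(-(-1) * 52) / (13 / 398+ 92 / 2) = 20696 / 18321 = 1.13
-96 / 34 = -48 / 17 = -2.82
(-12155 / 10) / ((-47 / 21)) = 51051 / 94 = 543.10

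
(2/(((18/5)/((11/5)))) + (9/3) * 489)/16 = 6607/72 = 91.76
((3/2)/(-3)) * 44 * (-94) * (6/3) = 4136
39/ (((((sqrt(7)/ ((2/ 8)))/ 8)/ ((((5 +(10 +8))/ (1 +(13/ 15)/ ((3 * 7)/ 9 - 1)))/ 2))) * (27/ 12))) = 23920 * sqrt(7)/ 693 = 91.32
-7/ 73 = -0.10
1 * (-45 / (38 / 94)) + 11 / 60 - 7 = -134671 / 1140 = -118.13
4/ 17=0.24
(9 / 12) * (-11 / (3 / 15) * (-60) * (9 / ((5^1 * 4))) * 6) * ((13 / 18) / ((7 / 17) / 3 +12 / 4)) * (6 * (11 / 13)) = 499851 / 64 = 7810.17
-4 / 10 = -2 / 5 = -0.40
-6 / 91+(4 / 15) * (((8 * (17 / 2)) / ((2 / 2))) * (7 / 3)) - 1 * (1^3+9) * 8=-37.75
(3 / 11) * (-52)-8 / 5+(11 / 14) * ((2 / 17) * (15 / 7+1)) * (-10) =-856144 / 45815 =-18.69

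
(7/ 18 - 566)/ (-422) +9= 78545/ 7596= 10.34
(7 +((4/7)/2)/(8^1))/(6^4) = 197/36288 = 0.01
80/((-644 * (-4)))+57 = 57.03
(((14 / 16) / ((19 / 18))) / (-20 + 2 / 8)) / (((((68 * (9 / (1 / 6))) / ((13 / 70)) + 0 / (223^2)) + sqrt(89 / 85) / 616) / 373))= -2532641950123084800 / 3198618666510553039459 + 2446339896 * sqrt(7565) / 3198618666510553039459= -0.00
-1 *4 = -4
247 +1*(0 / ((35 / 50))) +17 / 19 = 4710 / 19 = 247.89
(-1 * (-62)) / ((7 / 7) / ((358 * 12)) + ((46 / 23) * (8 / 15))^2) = 19976400 / 366667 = 54.48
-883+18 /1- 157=-1022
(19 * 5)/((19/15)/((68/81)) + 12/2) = 32300/2553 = 12.65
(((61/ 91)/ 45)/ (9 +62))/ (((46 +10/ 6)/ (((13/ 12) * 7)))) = 0.00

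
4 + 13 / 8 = 45 / 8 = 5.62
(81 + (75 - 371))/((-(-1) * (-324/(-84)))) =-1505/27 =-55.74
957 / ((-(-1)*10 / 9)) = 8613 / 10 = 861.30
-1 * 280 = -280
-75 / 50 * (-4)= 6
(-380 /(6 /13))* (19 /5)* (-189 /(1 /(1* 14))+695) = 18312086 /3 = 6104028.67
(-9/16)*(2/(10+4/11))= -33/304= -0.11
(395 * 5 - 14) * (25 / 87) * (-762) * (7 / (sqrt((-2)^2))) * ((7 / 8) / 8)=-305082575 / 1856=-164376.39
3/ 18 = 1/ 6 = 0.17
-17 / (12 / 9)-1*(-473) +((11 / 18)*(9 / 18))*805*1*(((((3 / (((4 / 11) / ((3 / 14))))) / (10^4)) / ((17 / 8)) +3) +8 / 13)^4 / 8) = 2692847999087180712032272248312733 / 471287258140608000000000000000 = 5713.81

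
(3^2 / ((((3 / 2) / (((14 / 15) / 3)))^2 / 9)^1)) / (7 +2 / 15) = 784 / 1605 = 0.49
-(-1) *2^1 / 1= 2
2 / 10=0.20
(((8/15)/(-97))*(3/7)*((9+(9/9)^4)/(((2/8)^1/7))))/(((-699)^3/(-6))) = -128/11042871201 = -0.00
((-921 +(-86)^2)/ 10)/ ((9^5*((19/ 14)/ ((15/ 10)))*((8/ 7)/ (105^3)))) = 2720633125/ 221616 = 12276.34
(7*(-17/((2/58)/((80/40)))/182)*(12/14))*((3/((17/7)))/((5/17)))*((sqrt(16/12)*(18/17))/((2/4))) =-12528*sqrt(3)/65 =-333.83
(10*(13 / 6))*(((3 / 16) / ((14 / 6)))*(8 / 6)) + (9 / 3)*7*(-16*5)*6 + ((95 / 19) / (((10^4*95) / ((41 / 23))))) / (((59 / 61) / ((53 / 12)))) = -218259539822129 / 21657720000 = -10077.68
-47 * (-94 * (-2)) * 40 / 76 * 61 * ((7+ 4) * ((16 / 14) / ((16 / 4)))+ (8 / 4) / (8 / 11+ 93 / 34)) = -5193765456 / 4921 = -1055428.87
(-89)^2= 7921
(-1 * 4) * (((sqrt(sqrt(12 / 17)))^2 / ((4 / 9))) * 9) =-162 * sqrt(51) / 17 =-68.05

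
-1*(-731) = 731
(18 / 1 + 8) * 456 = 11856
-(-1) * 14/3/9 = 14/27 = 0.52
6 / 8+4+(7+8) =79 / 4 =19.75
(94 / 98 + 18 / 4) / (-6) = -535 / 588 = -0.91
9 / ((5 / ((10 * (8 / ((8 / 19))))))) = 342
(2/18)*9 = 1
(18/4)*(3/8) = 27/16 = 1.69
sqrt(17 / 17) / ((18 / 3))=1 / 6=0.17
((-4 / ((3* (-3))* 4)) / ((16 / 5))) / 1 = 0.03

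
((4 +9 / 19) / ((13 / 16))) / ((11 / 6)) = 8160 / 2717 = 3.00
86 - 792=-706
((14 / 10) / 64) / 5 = 7 / 1600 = 0.00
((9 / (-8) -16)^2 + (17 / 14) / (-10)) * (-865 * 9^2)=-9201538359 / 448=-20539148.12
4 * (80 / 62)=160 / 31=5.16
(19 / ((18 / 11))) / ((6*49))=209 / 5292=0.04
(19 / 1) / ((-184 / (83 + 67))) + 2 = -1241 / 92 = -13.49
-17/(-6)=17/6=2.83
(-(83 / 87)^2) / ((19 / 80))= -551120 / 143811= -3.83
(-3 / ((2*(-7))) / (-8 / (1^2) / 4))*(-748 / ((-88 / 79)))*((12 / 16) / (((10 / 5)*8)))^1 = -12087 / 3584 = -3.37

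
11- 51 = -40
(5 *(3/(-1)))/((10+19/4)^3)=-960/205379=-0.00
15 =15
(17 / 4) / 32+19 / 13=2653 / 1664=1.59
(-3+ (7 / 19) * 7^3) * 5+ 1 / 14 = 164099 / 266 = 616.91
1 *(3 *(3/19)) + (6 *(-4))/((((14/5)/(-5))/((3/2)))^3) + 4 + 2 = 24384387/52136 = 467.71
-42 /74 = -0.57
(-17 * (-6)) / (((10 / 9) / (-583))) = -267597 / 5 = -53519.40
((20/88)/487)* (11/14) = 5/13636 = 0.00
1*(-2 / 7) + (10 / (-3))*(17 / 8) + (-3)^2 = 137 / 84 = 1.63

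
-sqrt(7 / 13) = -sqrt(91) / 13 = -0.73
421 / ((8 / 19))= 7999 / 8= 999.88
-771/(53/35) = -26985/53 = -509.15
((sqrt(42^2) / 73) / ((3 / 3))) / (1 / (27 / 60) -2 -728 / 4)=-189 / 59714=-0.00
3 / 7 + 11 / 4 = 89 / 28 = 3.18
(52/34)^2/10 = 338/1445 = 0.23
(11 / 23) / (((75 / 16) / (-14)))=-1.43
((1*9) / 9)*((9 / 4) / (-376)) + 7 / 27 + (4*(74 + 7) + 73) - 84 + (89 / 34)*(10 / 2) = 225285293 / 690336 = 326.34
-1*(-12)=12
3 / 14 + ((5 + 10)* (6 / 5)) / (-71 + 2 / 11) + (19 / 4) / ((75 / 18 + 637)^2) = -6435877989 / 161402354554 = -0.04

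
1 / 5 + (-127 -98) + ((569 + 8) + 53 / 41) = 72466 / 205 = 353.49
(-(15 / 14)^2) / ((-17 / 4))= 225 / 833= 0.27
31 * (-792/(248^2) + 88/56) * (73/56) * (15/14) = 91843125/1361024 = 67.48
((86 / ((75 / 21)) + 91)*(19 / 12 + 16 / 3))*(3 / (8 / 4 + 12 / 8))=34113 / 50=682.26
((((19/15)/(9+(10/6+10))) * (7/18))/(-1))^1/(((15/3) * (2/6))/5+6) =-7/1860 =-0.00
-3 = -3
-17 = -17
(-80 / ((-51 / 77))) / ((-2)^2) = 1540 / 51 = 30.20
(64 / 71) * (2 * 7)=896 / 71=12.62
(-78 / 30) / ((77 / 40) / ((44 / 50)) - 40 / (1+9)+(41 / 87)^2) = 1.63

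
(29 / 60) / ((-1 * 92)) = -29 / 5520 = -0.01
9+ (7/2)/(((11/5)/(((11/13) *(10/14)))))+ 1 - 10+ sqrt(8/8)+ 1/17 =893/442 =2.02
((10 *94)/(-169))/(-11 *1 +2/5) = 0.52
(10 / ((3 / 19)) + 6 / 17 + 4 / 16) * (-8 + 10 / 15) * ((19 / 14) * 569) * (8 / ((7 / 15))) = -15510866030 / 2499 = -6206829.14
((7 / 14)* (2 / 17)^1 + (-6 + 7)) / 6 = 3 / 17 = 0.18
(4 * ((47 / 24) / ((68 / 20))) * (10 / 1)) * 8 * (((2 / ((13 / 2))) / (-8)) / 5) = -940 / 663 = -1.42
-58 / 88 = -29 / 44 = -0.66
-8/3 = -2.67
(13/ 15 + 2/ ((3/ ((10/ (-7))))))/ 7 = -3/ 245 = -0.01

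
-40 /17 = -2.35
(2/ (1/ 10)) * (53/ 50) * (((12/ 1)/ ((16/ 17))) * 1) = 2703/ 10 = 270.30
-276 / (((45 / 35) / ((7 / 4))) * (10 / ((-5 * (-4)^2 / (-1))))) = -9016 / 3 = -3005.33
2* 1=2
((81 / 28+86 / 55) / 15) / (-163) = -6863 / 3765300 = -0.00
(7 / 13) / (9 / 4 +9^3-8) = 28 / 37609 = 0.00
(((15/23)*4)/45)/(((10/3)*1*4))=1/230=0.00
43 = 43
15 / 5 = 3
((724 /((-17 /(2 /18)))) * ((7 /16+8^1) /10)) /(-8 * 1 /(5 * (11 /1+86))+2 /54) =-7110585 /36584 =-194.36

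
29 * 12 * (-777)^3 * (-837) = 136636823894508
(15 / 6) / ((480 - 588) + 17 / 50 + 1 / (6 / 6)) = -125 / 5333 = -0.02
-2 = -2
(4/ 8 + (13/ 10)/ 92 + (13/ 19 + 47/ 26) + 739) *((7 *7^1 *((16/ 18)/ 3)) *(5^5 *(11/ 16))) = 23144748.38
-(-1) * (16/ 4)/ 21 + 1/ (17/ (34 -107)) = -1465/ 357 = -4.10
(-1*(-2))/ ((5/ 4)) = 8/ 5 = 1.60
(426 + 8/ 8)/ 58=7.36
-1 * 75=-75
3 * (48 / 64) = 9 / 4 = 2.25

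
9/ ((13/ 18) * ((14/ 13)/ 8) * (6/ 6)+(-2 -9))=-648/ 785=-0.83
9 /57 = 3 /19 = 0.16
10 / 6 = 5 / 3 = 1.67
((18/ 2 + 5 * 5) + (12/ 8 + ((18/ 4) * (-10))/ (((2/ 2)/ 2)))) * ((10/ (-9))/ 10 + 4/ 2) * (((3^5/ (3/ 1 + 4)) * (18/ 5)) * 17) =-7654743/ 35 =-218706.94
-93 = -93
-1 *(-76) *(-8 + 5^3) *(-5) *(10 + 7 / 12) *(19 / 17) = -8940165 / 17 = -525892.06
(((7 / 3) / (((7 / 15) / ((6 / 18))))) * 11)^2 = 3025 / 9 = 336.11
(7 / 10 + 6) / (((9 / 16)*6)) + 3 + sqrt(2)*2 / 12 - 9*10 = -11477 / 135 + sqrt(2) / 6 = -84.78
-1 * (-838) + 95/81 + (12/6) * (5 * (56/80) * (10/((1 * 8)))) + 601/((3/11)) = 988715/324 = 3051.59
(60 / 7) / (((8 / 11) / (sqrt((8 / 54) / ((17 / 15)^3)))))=825 * sqrt(85) / 2023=3.76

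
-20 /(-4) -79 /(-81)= 5.98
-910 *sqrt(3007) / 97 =-514.44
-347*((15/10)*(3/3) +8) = -6593/2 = -3296.50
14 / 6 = 7 / 3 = 2.33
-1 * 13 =-13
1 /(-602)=-1 /602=-0.00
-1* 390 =-390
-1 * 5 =-5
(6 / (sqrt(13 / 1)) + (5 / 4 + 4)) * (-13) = -273 / 4 -6 * sqrt(13) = -89.88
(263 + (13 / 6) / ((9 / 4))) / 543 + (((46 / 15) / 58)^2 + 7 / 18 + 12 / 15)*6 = 2353847966 / 308247525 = 7.64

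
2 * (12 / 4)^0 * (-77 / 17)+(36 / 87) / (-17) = -4478 / 493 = -9.08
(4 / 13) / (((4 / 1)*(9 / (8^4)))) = 4096 / 117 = 35.01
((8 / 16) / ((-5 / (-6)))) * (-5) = -3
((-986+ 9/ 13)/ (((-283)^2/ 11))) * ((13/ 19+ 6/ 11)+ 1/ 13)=-45471950/ 257165779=-0.18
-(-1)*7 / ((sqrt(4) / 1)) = 7 / 2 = 3.50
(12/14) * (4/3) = 8/7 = 1.14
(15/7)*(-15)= -225/7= -32.14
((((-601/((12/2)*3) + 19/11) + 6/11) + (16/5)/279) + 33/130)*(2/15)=-4.11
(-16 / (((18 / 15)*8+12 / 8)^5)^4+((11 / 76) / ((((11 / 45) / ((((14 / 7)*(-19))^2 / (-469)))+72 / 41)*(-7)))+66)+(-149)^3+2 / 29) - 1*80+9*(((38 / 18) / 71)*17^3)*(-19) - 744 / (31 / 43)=-3333975.13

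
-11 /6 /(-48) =0.04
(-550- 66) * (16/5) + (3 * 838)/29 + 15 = -271079/145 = -1869.51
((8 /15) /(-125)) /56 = -1 /13125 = -0.00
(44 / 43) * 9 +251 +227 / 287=3221004 / 12341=261.00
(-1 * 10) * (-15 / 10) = 15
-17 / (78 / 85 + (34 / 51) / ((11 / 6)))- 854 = -1038987 / 1198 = -867.27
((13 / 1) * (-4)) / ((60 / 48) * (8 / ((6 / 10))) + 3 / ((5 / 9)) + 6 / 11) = -660 / 287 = -2.30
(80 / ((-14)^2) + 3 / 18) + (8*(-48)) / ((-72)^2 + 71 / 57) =43514399 / 86894346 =0.50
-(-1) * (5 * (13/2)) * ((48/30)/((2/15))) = 390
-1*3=-3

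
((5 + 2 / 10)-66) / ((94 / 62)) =-40.10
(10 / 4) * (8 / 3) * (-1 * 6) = -40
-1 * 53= -53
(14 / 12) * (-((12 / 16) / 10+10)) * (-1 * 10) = 2821 / 24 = 117.54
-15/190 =-3/38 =-0.08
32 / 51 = 0.63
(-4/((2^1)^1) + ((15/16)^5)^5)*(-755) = 1723506085724606662354229603789635/1267650600228229401496703205376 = 1359.61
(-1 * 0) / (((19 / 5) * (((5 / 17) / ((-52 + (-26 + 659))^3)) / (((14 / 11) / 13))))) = 0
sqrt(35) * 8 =8 * sqrt(35) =47.33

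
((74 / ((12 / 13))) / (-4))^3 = -111284641 / 13824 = -8050.10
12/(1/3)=36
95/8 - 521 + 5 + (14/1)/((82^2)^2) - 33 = -6071147505/11303044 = -537.12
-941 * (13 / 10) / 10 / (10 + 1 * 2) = -12233 / 1200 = -10.19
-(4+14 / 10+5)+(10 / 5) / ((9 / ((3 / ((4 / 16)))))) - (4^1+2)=-206 / 15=-13.73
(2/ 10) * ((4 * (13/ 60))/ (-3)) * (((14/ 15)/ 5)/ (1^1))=-182/ 16875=-0.01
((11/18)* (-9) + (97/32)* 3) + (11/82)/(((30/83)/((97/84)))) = 1662347/413280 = 4.02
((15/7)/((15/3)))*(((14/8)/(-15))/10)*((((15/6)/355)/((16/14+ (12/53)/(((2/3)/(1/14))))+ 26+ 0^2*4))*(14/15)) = -2597/2146827000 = -0.00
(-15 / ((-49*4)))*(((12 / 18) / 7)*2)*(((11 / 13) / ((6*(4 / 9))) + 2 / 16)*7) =115 / 2548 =0.05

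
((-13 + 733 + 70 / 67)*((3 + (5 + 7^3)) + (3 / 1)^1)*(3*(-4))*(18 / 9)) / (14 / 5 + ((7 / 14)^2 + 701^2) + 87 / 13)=-35571619200 / 2853458377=-12.47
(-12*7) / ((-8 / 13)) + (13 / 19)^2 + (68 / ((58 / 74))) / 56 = 10150971 / 73283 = 138.52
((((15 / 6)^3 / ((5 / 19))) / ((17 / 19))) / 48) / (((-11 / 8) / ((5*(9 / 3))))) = -45125 / 2992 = -15.08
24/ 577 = 0.04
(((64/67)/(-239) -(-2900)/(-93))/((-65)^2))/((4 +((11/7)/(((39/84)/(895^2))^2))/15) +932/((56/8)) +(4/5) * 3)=-0.00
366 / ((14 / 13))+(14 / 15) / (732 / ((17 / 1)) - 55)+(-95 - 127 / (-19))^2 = 8947258127 / 1099245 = 8139.46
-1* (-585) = 585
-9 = -9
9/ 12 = 3/ 4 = 0.75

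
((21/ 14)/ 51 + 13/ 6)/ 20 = 28/ 255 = 0.11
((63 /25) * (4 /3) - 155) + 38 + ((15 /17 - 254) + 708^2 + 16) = 500913.24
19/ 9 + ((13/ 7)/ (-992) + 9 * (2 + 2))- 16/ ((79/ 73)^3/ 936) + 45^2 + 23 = -299817396640795/ 30812965344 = -9730.24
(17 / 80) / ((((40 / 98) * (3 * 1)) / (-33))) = -9163 / 1600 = -5.73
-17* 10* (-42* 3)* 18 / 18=21420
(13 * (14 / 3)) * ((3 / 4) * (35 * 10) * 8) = 127400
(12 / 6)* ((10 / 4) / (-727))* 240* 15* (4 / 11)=-9.00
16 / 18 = 8 / 9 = 0.89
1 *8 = 8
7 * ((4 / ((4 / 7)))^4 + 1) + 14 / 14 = 16815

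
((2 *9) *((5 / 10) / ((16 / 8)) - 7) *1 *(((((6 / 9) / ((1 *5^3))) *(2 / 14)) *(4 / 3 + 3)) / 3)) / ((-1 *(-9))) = -13 / 875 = -0.01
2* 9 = 18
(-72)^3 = -373248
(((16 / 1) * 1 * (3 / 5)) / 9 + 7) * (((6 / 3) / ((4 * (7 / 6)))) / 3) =121 / 105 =1.15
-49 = -49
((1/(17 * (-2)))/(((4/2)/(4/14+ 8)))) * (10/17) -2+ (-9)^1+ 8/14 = -21242/2023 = -10.50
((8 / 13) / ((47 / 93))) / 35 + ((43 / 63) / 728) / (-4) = 1489799 / 43112160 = 0.03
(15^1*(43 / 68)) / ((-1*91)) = -645 / 6188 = -0.10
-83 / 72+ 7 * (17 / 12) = 8.76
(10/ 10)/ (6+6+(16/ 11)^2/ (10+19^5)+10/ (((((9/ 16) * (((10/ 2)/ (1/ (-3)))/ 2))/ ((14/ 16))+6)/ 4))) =0.02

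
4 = 4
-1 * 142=-142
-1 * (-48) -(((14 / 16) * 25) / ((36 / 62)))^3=-159517813393 / 2985984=-53422.19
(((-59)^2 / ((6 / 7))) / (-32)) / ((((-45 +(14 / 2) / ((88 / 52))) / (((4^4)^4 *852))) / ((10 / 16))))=6385618795888640 / 899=7103024244592.48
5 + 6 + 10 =21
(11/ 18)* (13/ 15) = 143/ 270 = 0.53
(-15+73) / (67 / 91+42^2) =5278 / 160591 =0.03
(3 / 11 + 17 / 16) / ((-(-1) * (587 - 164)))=5 / 1584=0.00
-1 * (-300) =300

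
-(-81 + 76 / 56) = 1115 / 14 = 79.64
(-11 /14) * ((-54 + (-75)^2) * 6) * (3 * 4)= -2206116 /7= -315159.43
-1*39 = -39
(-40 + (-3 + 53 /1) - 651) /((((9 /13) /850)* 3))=-7083050 /27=-262335.19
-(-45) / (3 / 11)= 165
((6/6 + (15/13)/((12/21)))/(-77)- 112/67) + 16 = 3833321/268268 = 14.29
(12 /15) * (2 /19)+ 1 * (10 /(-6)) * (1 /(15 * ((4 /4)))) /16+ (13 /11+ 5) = 941867 /150480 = 6.26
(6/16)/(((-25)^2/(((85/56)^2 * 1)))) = 867/627200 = 0.00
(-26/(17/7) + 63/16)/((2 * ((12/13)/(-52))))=311129/1632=190.64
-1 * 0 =0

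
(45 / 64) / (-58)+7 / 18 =12587 / 33408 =0.38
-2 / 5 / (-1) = 2 / 5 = 0.40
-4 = -4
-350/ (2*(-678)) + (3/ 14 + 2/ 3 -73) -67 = -109839/ 791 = -138.86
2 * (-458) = -916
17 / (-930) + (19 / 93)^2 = 2029 / 86490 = 0.02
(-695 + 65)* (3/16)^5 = -76545/524288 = -0.15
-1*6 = -6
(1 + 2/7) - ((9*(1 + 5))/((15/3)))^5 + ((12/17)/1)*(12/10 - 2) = -54640369731/371875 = -146932.09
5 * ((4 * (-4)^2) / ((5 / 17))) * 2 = 2176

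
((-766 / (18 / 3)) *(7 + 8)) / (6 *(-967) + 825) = 1915 / 4977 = 0.38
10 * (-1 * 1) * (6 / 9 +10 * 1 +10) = -620 / 3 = -206.67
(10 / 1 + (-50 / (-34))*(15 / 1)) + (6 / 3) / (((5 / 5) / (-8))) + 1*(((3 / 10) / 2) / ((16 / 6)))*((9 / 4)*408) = 92067 / 1360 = 67.70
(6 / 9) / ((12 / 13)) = 13 / 18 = 0.72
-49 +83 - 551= -517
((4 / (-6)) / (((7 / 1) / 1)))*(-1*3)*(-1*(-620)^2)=-768800 / 7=-109828.57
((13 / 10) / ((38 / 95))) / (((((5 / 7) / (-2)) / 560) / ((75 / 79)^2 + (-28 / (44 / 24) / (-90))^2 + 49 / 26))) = -2437166472524 / 169911225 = -14343.76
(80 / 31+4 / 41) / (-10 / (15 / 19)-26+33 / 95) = -970140 / 13880591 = -0.07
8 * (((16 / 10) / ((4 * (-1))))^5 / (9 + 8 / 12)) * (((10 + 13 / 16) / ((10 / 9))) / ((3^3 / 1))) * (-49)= 67816 / 453125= 0.15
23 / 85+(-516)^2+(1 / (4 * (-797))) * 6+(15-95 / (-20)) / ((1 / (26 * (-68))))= 231338.27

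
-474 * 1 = -474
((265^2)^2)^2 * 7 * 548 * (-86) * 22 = -176508946177663932043750000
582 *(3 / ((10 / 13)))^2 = 442611 / 50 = 8852.22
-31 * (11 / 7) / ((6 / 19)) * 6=-6479 / 7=-925.57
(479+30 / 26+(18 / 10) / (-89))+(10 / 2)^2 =2922198 / 5785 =505.13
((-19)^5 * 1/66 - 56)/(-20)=495959/264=1878.63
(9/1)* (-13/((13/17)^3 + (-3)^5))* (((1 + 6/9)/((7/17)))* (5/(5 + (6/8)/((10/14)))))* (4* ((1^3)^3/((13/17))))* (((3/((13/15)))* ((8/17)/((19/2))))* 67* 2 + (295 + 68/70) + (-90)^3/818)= -1723732018785030600/356882133584977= -4829.98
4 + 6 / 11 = 50 / 11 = 4.55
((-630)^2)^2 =157529610000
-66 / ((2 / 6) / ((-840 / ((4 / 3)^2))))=93555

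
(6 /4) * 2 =3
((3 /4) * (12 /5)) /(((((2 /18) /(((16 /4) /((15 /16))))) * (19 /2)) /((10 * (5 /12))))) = 576 /19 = 30.32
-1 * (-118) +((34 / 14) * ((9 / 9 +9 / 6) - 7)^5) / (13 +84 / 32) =-590833 / 3500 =-168.81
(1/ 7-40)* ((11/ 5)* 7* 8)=-24552/ 5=-4910.40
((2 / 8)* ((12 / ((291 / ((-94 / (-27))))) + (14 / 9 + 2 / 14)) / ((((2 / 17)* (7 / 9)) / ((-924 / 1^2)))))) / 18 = -258.34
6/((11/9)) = 54/11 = 4.91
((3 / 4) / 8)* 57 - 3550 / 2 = -56629 / 32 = -1769.66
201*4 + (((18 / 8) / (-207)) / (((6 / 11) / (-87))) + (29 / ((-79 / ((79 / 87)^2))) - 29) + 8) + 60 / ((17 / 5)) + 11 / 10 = 3278605019 / 4082040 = 803.18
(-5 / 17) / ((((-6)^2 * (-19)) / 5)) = 25 / 11628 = 0.00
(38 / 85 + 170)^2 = 209902144 / 7225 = 29052.20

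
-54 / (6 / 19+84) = -57 / 89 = -0.64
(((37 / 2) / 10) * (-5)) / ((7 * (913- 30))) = -37 / 24724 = -0.00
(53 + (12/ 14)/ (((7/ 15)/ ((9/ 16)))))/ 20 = 21181/ 7840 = 2.70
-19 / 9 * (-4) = 76 / 9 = 8.44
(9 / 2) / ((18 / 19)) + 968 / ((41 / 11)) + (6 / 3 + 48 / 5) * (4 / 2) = 235879 / 820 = 287.66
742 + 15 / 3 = 747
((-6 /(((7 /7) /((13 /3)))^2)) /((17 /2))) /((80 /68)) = -11.27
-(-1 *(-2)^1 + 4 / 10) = -2.40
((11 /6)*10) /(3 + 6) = 55 /27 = 2.04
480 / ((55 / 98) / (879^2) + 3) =36345032640 / 227156509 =160.00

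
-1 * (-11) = 11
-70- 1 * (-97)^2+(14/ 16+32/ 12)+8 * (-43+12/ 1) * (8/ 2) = -251219/ 24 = -10467.46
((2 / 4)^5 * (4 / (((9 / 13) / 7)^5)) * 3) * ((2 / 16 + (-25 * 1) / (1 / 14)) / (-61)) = 1940739971261 / 8538048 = 227304.88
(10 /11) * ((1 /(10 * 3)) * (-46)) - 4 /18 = -160 /99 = -1.62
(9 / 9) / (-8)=-1 / 8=-0.12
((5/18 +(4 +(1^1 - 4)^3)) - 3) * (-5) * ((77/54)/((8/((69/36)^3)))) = 161.41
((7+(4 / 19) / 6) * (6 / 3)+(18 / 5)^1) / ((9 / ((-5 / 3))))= -5036 / 1539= -3.27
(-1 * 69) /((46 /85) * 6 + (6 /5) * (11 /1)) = -1955 /466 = -4.20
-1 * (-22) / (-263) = -22 / 263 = -0.08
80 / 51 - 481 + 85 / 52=-1267117 / 2652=-477.80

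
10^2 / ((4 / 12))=300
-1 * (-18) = 18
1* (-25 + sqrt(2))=-23.59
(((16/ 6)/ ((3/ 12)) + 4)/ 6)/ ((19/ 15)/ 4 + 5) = 40/ 87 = 0.46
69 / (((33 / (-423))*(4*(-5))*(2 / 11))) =9729 / 40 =243.22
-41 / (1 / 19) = -779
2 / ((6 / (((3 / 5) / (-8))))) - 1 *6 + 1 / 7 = -1647 / 280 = -5.88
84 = 84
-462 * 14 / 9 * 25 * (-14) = 251533.33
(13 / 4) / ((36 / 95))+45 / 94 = 9.06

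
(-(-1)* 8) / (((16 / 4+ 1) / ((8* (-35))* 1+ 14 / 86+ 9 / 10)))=-479772 / 1075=-446.30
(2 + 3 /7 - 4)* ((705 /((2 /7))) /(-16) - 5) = 56045 /224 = 250.20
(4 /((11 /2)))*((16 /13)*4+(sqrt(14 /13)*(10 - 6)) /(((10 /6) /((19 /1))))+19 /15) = 9656 /2145+1824*sqrt(182) /715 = 38.92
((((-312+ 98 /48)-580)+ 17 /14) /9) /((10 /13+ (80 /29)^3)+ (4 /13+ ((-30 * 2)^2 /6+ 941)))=-47339463613 /749320411896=-0.06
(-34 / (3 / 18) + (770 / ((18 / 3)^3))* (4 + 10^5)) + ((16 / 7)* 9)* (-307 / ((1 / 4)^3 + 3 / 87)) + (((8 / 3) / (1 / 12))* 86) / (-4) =1345031885 / 5859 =229566.80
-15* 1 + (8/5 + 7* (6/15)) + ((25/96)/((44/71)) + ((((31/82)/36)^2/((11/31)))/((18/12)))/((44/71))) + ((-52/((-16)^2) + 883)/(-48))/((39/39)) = -7230286572151/253063388160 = -28.57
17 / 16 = 1.06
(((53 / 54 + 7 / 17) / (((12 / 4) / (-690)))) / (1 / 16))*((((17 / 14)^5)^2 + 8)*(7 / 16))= -212294210088233615 / 6322280315904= -33578.74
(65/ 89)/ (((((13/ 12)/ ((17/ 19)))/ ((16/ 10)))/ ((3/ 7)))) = 4896/ 11837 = 0.41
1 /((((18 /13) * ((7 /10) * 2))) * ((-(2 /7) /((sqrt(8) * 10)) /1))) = -325 * sqrt(2) /9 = -51.07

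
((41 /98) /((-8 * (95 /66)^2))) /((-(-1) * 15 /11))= -163713 /8844500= -0.02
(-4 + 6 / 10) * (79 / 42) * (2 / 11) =-1343 / 1155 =-1.16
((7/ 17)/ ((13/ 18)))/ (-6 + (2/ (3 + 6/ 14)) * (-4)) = -378/ 5525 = -0.07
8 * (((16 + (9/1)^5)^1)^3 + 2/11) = 18133151792767016/11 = 1648468344797001.45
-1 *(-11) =11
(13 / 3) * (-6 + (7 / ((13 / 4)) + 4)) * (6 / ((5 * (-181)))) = -4 / 905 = -0.00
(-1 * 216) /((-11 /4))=864 /11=78.55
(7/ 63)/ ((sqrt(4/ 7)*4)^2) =7/ 576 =0.01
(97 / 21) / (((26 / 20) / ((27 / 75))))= 582 / 455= 1.28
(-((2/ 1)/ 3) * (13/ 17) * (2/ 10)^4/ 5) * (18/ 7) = -156/ 371875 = -0.00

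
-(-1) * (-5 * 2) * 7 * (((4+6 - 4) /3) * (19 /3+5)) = -4760 /3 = -1586.67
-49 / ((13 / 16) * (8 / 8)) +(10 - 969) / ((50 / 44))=-293874 / 325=-904.23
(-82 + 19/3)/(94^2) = -227/26508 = -0.01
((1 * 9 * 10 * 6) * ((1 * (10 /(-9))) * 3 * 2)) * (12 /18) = -2400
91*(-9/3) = -273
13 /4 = 3.25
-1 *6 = -6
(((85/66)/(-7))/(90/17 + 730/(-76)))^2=30151081/16555196889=0.00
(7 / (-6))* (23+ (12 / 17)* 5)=-3157 / 102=-30.95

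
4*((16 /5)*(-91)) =-5824 /5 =-1164.80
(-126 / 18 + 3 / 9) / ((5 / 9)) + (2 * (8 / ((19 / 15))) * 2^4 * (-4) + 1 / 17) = -264977 / 323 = -820.36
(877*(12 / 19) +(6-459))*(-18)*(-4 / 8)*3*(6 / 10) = 155277 / 95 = 1634.49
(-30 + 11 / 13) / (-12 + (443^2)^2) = -379 / 500677709857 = -0.00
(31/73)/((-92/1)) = -31/6716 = -0.00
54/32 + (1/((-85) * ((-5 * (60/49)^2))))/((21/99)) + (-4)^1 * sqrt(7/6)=432199/255000 - 2 * sqrt(42)/3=-2.63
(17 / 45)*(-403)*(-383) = 2623933 / 45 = 58309.62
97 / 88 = 1.10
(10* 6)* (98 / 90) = 65.33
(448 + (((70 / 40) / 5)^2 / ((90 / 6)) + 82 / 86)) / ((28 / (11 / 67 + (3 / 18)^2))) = 53630265541 / 17424288000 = 3.08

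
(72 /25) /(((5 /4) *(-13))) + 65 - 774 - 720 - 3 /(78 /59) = -4652201 /3250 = -1431.45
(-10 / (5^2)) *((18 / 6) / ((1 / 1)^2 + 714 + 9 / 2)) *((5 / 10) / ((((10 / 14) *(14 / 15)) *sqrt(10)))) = -9 *sqrt(10) / 71950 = -0.00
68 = 68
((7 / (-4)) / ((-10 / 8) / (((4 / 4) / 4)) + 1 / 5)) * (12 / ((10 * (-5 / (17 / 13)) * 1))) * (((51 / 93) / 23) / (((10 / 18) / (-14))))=127449 / 1853800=0.07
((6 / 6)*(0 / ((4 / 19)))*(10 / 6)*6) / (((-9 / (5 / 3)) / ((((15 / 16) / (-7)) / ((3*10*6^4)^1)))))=0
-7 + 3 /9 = -20 /3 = -6.67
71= 71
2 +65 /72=209 /72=2.90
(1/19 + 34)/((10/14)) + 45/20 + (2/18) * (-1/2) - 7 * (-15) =529649/3420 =154.87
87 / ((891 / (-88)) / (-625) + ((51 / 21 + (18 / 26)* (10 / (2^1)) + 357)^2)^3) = 247023124637835000 / 6484390361333085332392158860321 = 0.00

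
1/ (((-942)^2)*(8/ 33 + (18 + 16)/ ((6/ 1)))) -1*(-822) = 822.00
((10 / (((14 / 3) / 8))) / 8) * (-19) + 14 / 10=-1376 / 35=-39.31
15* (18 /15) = 18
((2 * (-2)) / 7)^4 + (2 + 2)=9860 / 2401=4.11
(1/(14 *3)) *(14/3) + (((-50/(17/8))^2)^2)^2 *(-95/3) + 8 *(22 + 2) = -2975026990381.06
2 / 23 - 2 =-44 / 23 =-1.91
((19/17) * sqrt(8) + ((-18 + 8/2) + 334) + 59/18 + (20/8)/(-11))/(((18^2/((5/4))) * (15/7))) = 133 * sqrt(2)/33048 + 111937/192456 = 0.59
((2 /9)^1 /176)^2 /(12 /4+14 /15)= 5 /12336192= 0.00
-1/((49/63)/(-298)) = 2682/7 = 383.14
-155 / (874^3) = -0.00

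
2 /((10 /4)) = 4 /5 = 0.80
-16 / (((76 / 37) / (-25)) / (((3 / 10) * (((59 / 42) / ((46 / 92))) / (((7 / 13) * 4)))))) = 141895 / 1862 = 76.21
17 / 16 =1.06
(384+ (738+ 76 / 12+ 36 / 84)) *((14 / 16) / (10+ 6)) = 2963 / 48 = 61.73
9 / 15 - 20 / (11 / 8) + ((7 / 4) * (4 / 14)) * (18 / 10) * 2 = -668 / 55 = -12.15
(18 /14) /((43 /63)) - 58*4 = -9895 /43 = -230.12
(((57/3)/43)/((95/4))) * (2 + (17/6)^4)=86113/69660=1.24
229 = 229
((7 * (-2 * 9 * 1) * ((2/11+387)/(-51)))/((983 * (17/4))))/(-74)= -357756/115623409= -0.00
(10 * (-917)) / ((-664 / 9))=41265 / 332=124.29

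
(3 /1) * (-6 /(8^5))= -9 /16384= -0.00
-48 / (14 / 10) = -240 / 7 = -34.29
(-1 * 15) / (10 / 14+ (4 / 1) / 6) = -315 / 29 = -10.86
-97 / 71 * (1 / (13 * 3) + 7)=-26578 / 2769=-9.60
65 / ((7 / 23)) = 1495 / 7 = 213.57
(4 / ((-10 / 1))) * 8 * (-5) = 16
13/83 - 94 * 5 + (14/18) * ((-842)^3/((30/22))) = -3815097938603/11205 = -340481743.74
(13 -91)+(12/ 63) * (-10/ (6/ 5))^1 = -5014/ 63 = -79.59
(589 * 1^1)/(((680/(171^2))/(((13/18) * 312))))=970226127/170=5707212.51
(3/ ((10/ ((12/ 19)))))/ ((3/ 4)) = 24/ 95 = 0.25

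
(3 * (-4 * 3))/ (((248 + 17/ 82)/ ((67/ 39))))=-65928/ 264589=-0.25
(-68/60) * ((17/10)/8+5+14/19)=-6.74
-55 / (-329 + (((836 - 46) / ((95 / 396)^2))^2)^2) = -583809979534375 / 376868496634412044229829784231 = -0.00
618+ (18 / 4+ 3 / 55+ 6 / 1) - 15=67491 / 110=613.55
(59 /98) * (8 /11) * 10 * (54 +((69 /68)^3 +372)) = 5658797085 /3026408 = 1869.81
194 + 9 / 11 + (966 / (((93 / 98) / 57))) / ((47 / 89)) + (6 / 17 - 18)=29983902823 / 272459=110049.23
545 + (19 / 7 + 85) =4429 / 7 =632.71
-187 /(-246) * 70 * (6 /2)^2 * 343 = 6734805 /41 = 164263.54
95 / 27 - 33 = -796 / 27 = -29.48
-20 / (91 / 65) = -100 / 7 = -14.29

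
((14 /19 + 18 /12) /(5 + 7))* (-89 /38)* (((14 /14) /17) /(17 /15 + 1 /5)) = -0.02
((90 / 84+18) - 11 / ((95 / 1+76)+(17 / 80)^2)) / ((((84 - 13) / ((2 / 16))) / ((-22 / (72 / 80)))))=-16021299965 / 19586175588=-0.82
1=1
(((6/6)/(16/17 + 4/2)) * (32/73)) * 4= 1088/1825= 0.60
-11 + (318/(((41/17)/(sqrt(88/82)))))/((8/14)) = -11 + 18921*sqrt(451)/1681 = 228.04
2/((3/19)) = 38/3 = 12.67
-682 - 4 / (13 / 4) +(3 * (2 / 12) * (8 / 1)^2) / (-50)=-222258 / 325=-683.87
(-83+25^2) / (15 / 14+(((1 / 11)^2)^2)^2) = 1626555189028 / 3215383229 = 505.87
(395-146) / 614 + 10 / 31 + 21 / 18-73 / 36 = -45565 / 342612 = -0.13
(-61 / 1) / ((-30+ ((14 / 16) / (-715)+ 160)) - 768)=348920 / 3649367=0.10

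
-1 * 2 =-2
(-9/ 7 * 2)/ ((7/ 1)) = -18/ 49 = -0.37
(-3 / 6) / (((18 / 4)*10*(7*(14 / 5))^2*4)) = -5 / 691488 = -0.00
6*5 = 30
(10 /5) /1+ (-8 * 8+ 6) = -56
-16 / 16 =-1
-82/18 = -41/9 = -4.56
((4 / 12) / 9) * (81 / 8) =3 / 8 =0.38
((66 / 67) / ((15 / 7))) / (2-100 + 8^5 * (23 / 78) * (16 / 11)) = 33033 / 1002867725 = 0.00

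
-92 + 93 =1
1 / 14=0.07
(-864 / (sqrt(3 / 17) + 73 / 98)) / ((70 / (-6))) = 63.57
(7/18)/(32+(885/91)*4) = 637/116136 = 0.01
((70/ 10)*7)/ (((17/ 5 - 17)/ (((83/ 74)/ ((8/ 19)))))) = -9.60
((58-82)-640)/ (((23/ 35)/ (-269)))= 6251560/ 23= 271806.96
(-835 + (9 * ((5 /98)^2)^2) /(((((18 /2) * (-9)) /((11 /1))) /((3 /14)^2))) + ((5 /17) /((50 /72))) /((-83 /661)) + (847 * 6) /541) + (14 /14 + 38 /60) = -171262792045694736451 /207002653247423040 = -827.35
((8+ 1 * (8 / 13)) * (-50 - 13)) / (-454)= 3528 / 2951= 1.20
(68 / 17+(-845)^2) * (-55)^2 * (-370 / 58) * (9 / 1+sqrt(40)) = -3596296312125 / 29 - 799176958250 * sqrt(10) / 29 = -211155715645.53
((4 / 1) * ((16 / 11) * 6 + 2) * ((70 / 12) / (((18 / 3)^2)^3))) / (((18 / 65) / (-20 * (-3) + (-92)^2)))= 165.14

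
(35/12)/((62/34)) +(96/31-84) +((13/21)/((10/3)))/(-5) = -5165093/65100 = -79.34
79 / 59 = 1.34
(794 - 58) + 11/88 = 736.12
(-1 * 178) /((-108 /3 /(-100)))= -494.44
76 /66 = 38 /33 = 1.15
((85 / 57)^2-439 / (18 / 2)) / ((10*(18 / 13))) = -36413 / 10830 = -3.36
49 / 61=0.80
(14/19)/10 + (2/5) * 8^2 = 2439/95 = 25.67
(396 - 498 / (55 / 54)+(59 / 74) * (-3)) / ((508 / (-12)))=1164069 / 516890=2.25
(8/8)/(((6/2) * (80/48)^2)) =3/25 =0.12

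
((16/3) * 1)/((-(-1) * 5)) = 16/15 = 1.07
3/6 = 1/2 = 0.50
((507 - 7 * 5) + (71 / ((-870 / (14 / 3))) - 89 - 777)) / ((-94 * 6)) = 514667 / 736020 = 0.70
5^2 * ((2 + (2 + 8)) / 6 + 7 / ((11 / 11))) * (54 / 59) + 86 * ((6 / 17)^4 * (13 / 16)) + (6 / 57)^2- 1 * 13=345158260821 / 1778913779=194.03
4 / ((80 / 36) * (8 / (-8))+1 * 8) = 9 / 13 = 0.69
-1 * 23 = -23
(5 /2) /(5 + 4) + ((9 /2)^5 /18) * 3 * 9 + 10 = 1600243 /576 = 2778.20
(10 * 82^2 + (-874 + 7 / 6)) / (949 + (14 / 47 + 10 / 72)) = 112293246 / 1606447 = 69.90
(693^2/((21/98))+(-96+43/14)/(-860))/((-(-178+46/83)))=2239638117823/177325120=12630.12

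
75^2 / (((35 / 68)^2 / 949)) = 987339600 / 49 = 20149787.76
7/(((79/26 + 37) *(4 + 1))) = 0.03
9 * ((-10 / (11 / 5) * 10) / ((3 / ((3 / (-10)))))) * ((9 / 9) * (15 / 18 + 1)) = 75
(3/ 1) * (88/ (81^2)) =88/ 2187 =0.04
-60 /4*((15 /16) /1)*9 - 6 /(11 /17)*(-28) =23421 /176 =133.07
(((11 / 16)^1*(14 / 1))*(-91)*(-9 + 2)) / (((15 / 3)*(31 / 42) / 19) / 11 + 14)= 215276061 / 492188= 437.39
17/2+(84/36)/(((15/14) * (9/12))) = 3079/270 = 11.40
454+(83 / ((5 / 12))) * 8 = 10238 / 5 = 2047.60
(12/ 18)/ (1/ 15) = 10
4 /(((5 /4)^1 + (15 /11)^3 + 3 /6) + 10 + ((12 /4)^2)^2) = 21296 /507301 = 0.04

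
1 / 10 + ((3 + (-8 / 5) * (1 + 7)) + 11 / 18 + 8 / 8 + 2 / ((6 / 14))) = -154 / 45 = -3.42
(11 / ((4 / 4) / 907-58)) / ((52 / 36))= -0.13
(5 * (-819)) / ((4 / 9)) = -36855 / 4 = -9213.75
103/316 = 0.33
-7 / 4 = -1.75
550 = 550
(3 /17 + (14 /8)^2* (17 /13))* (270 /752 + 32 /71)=319607345 /94397056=3.39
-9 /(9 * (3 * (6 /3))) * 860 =-430 /3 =-143.33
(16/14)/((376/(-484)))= -484/329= -1.47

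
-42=-42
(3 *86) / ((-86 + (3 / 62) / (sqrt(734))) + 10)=-55323893568 / 16296960887 - 47988 *sqrt(734) / 16296960887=-3.39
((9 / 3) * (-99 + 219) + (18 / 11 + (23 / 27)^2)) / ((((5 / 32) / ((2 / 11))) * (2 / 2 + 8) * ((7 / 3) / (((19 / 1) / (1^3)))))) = 3533429696 / 9261945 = 381.50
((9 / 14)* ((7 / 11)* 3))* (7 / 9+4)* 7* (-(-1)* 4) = 1806 / 11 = 164.18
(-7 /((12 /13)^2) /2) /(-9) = 1183 /2592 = 0.46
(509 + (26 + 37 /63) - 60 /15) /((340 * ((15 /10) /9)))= 197 /21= 9.38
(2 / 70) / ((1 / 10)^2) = 2.86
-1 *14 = -14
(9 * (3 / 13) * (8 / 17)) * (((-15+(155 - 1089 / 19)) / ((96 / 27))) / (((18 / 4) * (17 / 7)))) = 296919 / 142766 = 2.08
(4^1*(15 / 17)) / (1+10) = 0.32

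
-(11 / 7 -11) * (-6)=-396 / 7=-56.57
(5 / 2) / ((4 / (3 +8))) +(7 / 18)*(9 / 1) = 83 / 8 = 10.38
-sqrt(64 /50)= -4*sqrt(2) /5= -1.13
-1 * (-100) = 100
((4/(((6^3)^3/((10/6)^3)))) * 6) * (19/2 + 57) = 16625/22674816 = 0.00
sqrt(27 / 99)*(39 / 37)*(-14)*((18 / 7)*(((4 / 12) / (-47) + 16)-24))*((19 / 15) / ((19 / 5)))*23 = 4050852*sqrt(33) / 19129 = 1216.50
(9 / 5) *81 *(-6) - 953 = -9139 / 5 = -1827.80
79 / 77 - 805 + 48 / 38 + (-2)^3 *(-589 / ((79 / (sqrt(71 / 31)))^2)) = -7313429510 / 9130583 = -800.98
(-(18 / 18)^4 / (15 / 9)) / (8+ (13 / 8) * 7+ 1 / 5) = -8 / 261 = -0.03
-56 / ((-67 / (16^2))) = 14336 / 67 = 213.97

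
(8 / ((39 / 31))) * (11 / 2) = 34.97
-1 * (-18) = 18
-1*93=-93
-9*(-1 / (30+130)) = 9 / 160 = 0.06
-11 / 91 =-0.12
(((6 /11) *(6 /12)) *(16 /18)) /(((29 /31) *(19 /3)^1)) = 248 /6061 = 0.04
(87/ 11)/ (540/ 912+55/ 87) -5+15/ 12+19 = 7732721/ 356180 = 21.71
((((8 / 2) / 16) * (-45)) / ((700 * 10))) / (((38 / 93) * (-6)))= 279 / 425600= 0.00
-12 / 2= -6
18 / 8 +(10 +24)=145 / 4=36.25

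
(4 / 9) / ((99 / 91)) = 364 / 891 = 0.41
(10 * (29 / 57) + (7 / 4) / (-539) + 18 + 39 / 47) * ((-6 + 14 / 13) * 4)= -1262874944 / 2681679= -470.93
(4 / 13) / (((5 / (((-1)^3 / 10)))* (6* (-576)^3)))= 1 / 186325401600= 0.00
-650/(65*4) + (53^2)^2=15780957/2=7890478.50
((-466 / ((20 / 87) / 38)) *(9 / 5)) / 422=-3466341 / 10550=-328.56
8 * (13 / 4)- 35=-9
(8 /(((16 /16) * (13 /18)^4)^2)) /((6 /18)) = 264479053824 /815730721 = 324.22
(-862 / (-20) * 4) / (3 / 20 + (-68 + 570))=3448 / 10043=0.34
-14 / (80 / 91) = -637 / 40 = -15.92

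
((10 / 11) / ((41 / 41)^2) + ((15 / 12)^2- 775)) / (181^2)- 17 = -98156877 / 5765936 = -17.02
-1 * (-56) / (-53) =-56 / 53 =-1.06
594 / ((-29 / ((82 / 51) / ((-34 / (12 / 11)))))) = 1.06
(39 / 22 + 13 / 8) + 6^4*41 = 4676267 / 88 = 53139.40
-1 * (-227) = 227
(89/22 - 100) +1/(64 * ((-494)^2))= -16485119861/171801344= -95.95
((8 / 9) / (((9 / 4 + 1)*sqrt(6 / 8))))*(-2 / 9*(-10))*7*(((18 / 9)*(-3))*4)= -71680*sqrt(3) / 1053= -117.90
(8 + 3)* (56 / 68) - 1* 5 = 69 / 17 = 4.06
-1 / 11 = -0.09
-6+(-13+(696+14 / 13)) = 8815 / 13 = 678.08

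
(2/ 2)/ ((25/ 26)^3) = 17576/ 15625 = 1.12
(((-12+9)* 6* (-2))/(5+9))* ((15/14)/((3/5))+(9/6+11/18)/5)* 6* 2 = 16692/245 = 68.13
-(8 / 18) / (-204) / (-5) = -1 / 2295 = -0.00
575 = 575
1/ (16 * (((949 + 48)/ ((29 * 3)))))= 87/ 15952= 0.01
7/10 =0.70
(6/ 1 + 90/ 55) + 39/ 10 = 1269/ 110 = 11.54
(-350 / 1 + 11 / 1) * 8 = -2712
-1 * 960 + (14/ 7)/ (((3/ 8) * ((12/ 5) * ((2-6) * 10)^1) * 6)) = -103681/ 108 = -960.01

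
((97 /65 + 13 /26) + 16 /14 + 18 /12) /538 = 2109 /244790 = 0.01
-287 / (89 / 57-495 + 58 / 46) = 376257 / 645245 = 0.58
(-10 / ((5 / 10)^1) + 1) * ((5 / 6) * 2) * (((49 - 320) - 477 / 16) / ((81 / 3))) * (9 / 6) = 457235 / 864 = 529.21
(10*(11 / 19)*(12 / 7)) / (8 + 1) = 440 / 399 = 1.10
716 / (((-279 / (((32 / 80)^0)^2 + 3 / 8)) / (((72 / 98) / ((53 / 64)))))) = -252032 / 80507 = -3.13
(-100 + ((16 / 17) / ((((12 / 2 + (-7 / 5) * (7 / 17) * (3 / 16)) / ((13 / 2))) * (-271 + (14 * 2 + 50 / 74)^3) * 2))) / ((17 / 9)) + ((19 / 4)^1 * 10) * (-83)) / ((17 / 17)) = -216719902541633415 / 53610365658326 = -4042.50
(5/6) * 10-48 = -119/3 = -39.67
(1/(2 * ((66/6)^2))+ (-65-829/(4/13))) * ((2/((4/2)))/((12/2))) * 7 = -9348325/2904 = -3219.12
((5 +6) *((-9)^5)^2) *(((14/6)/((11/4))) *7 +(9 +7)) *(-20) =-16829546042160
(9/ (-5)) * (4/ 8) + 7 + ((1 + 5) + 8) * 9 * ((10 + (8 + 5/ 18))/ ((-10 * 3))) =-212/ 3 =-70.67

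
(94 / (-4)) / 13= -47 / 26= -1.81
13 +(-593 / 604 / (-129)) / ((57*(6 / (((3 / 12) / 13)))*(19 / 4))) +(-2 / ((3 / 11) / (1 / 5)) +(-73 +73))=379554862909 / 32909380920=11.53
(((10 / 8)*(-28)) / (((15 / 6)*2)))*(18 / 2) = -63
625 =625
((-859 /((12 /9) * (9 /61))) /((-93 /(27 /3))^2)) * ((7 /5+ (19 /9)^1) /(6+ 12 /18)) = -4139521 /192200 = -21.54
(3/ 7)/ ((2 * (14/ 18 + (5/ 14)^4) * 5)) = 74088/ 1372685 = 0.05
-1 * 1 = -1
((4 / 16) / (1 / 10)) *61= 305 / 2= 152.50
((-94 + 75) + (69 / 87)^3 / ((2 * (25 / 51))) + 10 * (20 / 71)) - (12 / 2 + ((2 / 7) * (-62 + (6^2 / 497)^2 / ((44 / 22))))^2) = -1222940026351761546277 / 3645739494350297050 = -335.44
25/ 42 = 0.60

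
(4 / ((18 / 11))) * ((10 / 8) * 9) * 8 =220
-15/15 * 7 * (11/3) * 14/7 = -154/3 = -51.33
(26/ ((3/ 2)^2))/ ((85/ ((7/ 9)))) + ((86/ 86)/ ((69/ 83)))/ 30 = 46187/ 316710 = 0.15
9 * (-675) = -6075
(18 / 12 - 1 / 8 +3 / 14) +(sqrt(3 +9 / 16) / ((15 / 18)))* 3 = 89 / 56 +9* sqrt(57) / 10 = 8.38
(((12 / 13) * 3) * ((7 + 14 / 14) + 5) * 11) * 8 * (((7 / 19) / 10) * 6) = 66528 / 95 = 700.29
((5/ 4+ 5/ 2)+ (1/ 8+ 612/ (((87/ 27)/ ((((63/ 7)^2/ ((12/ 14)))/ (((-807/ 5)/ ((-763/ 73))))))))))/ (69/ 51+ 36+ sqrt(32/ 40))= 286765650594425/ 9179763530696 -1535438129167 * sqrt(5)/ 4589881765348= 30.49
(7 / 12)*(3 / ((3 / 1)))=7 / 12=0.58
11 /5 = 2.20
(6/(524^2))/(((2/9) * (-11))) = -27/3020336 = -0.00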